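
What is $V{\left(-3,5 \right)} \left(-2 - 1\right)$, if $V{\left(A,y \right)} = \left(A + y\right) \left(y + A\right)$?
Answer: $-12$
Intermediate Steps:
$V{\left(A,y \right)} = \left(A + y\right)^{2}$ ($V{\left(A,y \right)} = \left(A + y\right) \left(A + y\right) = \left(A + y\right)^{2}$)
$V{\left(-3,5 \right)} \left(-2 - 1\right) = \left(-3 + 5\right)^{2} \left(-2 - 1\right) = 2^{2} \left(-3\right) = 4 \left(-3\right) = -12$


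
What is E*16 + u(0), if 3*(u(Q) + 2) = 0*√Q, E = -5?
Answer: -82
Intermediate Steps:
u(Q) = -2 (u(Q) = -2 + (0*√Q)/3 = -2 + (⅓)*0 = -2 + 0 = -2)
E*16 + u(0) = -5*16 - 2 = -80 - 2 = -82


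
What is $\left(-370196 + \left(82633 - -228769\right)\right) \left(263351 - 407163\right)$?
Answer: $8455282728$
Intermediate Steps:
$\left(-370196 + \left(82633 - -228769\right)\right) \left(263351 - 407163\right) = \left(-370196 + \left(82633 + 228769\right)\right) \left(-143812\right) = \left(-370196 + 311402\right) \left(-143812\right) = \left(-58794\right) \left(-143812\right) = 8455282728$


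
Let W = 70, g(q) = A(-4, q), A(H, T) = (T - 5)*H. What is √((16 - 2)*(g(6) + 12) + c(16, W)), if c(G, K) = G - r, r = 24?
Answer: 2*√26 ≈ 10.198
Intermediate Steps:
A(H, T) = H*(-5 + T) (A(H, T) = (-5 + T)*H = H*(-5 + T))
g(q) = 20 - 4*q (g(q) = -4*(-5 + q) = 20 - 4*q)
c(G, K) = -24 + G (c(G, K) = G - 1*24 = G - 24 = -24 + G)
√((16 - 2)*(g(6) + 12) + c(16, W)) = √((16 - 2)*((20 - 4*6) + 12) + (-24 + 16)) = √(14*((20 - 24) + 12) - 8) = √(14*(-4 + 12) - 8) = √(14*8 - 8) = √(112 - 8) = √104 = 2*√26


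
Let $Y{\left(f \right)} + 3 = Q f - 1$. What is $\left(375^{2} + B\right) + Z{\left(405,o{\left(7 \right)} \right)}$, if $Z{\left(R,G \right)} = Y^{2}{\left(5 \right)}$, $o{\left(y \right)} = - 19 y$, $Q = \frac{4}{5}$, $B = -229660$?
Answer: $-89035$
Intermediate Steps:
$Q = \frac{4}{5}$ ($Q = 4 \cdot \frac{1}{5} = \frac{4}{5} \approx 0.8$)
$Y{\left(f \right)} = -4 + \frac{4 f}{5}$ ($Y{\left(f \right)} = -3 + \left(\frac{4 f}{5} - 1\right) = -3 + \left(-1 + \frac{4 f}{5}\right) = -4 + \frac{4 f}{5}$)
$Z{\left(R,G \right)} = 0$ ($Z{\left(R,G \right)} = \left(-4 + \frac{4}{5} \cdot 5\right)^{2} = \left(-4 + 4\right)^{2} = 0^{2} = 0$)
$\left(375^{2} + B\right) + Z{\left(405,o{\left(7 \right)} \right)} = \left(375^{2} - 229660\right) + 0 = \left(140625 - 229660\right) + 0 = -89035 + 0 = -89035$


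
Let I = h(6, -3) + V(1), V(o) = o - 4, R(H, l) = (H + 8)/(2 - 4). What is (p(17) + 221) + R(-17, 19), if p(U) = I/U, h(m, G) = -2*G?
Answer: 7673/34 ≈ 225.68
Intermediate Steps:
R(H, l) = -4 - H/2 (R(H, l) = (8 + H)/(-2) = (8 + H)*(-½) = -4 - H/2)
V(o) = -4 + o
I = 3 (I = -2*(-3) + (-4 + 1) = 6 - 3 = 3)
p(U) = 3/U
(p(17) + 221) + R(-17, 19) = (3/17 + 221) + (-4 - ½*(-17)) = (3*(1/17) + 221) + (-4 + 17/2) = (3/17 + 221) + 9/2 = 3760/17 + 9/2 = 7673/34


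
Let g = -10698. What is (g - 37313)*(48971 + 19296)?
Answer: -3277566937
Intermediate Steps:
(g - 37313)*(48971 + 19296) = (-10698 - 37313)*(48971 + 19296) = -48011*68267 = -3277566937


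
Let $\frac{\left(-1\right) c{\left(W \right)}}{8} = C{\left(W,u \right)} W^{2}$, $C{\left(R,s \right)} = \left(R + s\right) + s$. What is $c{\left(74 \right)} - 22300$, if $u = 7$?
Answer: $-3877404$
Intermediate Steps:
$C{\left(R,s \right)} = R + 2 s$
$c{\left(W \right)} = - 8 W^{2} \left(14 + W\right)$ ($c{\left(W \right)} = - 8 \left(W + 2 \cdot 7\right) W^{2} = - 8 \left(W + 14\right) W^{2} = - 8 \left(14 + W\right) W^{2} = - 8 W^{2} \left(14 + W\right)$)
$c{\left(74 \right)} - 22300 = 8 \cdot 74^{2} \left(-14 - 74\right) - 22300 = 8 \cdot 5476 \left(-14 - 74\right) - 22300 = 8 \cdot 5476 \left(-88\right) - 22300 = -3855104 - 22300 = -3877404$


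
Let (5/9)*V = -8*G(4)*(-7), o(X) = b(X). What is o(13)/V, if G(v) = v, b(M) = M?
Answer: 65/2016 ≈ 0.032242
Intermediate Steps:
o(X) = X
V = 2016/5 (V = 9*(-8*4*(-7))/5 = 9*(-32*(-7))/5 = (9/5)*224 = 2016/5 ≈ 403.20)
o(13)/V = 13/(2016/5) = 13*(5/2016) = 65/2016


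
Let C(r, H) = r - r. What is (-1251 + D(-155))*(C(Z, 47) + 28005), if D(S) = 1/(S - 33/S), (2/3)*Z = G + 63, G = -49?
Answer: -840546186735/23992 ≈ -3.5034e+7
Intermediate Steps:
Z = 21 (Z = 3*(-49 + 63)/2 = (3/2)*14 = 21)
C(r, H) = 0
(-1251 + D(-155))*(C(Z, 47) + 28005) = (-1251 - 155/(-33 + (-155)**2))*(0 + 28005) = (-1251 - 155/(-33 + 24025))*28005 = (-1251 - 155/23992)*28005 = -30014147/23992*28005 = -840546186735/23992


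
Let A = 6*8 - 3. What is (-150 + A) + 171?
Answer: 66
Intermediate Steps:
A = 45 (A = 48 - 3 = 45)
(-150 + A) + 171 = (-150 + 45) + 171 = -105 + 171 = 66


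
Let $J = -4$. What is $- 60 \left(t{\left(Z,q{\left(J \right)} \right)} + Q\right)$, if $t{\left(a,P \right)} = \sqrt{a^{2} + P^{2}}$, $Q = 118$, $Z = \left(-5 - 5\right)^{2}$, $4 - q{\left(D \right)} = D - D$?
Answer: $-7080 - 240 \sqrt{626} \approx -13085.0$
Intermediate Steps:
$q{\left(D \right)} = 4$ ($q{\left(D \right)} = 4 - \left(D - D\right) = 4 - 0 = 4 + 0 = 4$)
$Z = 100$ ($Z = \left(-10\right)^{2} = 100$)
$t{\left(a,P \right)} = \sqrt{P^{2} + a^{2}}$
$- 60 \left(t{\left(Z,q{\left(J \right)} \right)} + Q\right) = - 60 \left(\sqrt{4^{2} + 100^{2}} + 118\right) = - 60 \left(\sqrt{16 + 10000} + 118\right) = - 60 \left(\sqrt{10016} + 118\right) = - 60 \left(4 \sqrt{626} + 118\right) = - 60 \left(118 + 4 \sqrt{626}\right) = -7080 - 240 \sqrt{626}$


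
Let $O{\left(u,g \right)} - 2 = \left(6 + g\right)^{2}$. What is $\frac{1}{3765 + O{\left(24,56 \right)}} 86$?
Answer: $\frac{2}{177} \approx 0.011299$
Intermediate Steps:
$O{\left(u,g \right)} = 2 + \left(6 + g\right)^{2}$
$\frac{1}{3765 + O{\left(24,56 \right)}} 86 = \frac{1}{3765 + \left(2 + \left(6 + 56\right)^{2}\right)} 86 = \frac{1}{3765 + \left(2 + 62^{2}\right)} 86 = \frac{1}{3765 + \left(2 + 3844\right)} 86 = \frac{1}{3765 + 3846} \cdot 86 = \frac{1}{7611} \cdot 86 = \frac{2}{177}$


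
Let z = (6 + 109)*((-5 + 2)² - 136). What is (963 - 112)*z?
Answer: -12428855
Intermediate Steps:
z = -14605 (z = 115*((-3)² - 136) = 115*(9 - 136) = 115*(-127) = -14605)
(963 - 112)*z = (963 - 112)*(-14605) = 851*(-14605) = -12428855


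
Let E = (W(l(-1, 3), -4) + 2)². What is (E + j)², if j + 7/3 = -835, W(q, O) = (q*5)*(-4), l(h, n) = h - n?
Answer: 311875600/9 ≈ 3.4653e+7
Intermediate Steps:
W(q, O) = -20*q (W(q, O) = (5*q)*(-4) = -20*q)
j = -2512/3 (j = -7/3 - 835 = -2512/3 ≈ -837.33)
E = 6724 (E = (-20*(-1 - 1*3) + 2)² = (-20*(-1 - 3) + 2)² = (-20*(-4) + 2)² = (80 + 2)² = 82² = 6724)
(E + j)² = (6724 - 2512/3)² = (17660/3)² = 311875600/9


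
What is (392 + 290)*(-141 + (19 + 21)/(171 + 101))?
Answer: -1633049/17 ≈ -96062.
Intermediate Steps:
(392 + 290)*(-141 + (19 + 21)/(171 + 101)) = 682*(-141 + 40/272) = 682*(-141 + 40*(1/272)) = 682*(-141 + 5/34) = 682*(-4789/34) = -1633049/17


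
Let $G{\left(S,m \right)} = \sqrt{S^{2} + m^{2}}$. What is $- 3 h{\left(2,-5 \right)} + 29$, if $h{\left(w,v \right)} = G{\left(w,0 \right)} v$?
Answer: $59$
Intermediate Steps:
$h{\left(w,v \right)} = v \sqrt{w^{2}}$ ($h{\left(w,v \right)} = \sqrt{w^{2} + 0^{2}} v = \sqrt{w^{2} + 0} v = \sqrt{w^{2}} v = v \sqrt{w^{2}}$)
$- 3 h{\left(2,-5 \right)} + 29 = - 3 \left(- 5 \sqrt{2^{2}}\right) + 29 = - 3 \left(- 5 \sqrt{4}\right) + 29 = - 3 \left(\left(-5\right) 2\right) + 29 = \left(-3\right) \left(-10\right) + 29 = 30 + 29 = 59$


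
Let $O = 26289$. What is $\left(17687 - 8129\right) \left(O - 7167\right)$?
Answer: $182768076$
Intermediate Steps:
$\left(17687 - 8129\right) \left(O - 7167\right) = \left(17687 - 8129\right) \left(26289 - 7167\right) = 9558 \left(26289 + \left(-14185 + 7018\right)\right) = 9558 \left(26289 - 7167\right) = 9558 \cdot 19122 = 182768076$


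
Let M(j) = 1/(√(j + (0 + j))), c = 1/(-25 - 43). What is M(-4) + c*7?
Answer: -7/68 - I*√2/4 ≈ -0.10294 - 0.35355*I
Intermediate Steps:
c = -1/68 (c = 1/(-68) = -1/68 ≈ -0.014706)
M(j) = √2/(2*√j) (M(j) = 1/(√(j + j)) = 1/(√(2*j)) = 1/(√2*√j) = √2/(2*√j))
M(-4) + c*7 = √2/(2*√(-4)) - 1/68*7 = √2*(-I/2)/2 - 7/68 = -I*√2/4 - 7/68 = -7/68 - I*√2/4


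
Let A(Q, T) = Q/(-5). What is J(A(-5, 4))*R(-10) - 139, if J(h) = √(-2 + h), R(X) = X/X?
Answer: -139 + I ≈ -139.0 + 1.0*I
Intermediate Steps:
A(Q, T) = -Q/5 (A(Q, T) = Q*(-⅕) = -Q/5)
R(X) = 1
J(A(-5, 4))*R(-10) - 139 = √(-2 - ⅕*(-5))*1 - 139 = √(-2 + 1)*1 - 139 = √(-1)*1 - 139 = I*1 - 139 = I - 139 = -139 + I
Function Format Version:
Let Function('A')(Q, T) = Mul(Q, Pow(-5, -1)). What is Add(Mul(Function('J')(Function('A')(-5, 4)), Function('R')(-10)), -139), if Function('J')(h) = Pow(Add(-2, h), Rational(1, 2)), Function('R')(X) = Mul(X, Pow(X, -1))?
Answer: Add(-139, I) ≈ Add(-139.00, Mul(1.0000, I))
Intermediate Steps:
Function('A')(Q, T) = Mul(Rational(-1, 5), Q) (Function('A')(Q, T) = Mul(Q, Rational(-1, 5)) = Mul(Rational(-1, 5), Q))
Function('R')(X) = 1
Add(Mul(Function('J')(Function('A')(-5, 4)), Function('R')(-10)), -139) = Add(Mul(Pow(Add(-2, Mul(Rational(-1, 5), -5)), Rational(1, 2)), 1), -139) = Add(Mul(Pow(Add(-2, 1), Rational(1, 2)), 1), -139) = Add(Mul(Pow(-1, Rational(1, 2)), 1), -139) = Add(Mul(I, 1), -139) = Add(I, -139) = Add(-139, I)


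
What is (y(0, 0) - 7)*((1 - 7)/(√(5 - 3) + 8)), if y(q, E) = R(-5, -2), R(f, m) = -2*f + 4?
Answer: -168/31 + 21*√2/31 ≈ -4.4613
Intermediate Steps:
R(f, m) = 4 - 2*f
y(q, E) = 14 (y(q, E) = 4 - 2*(-5) = 4 + 10 = 14)
(y(0, 0) - 7)*((1 - 7)/(√(5 - 3) + 8)) = (14 - 7)*((1 - 7)/(√(5 - 3) + 8)) = 7*(-6/(√2 + 8)) = 7*(-6/(8 + √2)) = -42/(8 + √2)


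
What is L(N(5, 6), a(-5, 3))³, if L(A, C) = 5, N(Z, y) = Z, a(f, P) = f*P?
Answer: 125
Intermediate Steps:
a(f, P) = P*f
L(N(5, 6), a(-5, 3))³ = 5³ = 125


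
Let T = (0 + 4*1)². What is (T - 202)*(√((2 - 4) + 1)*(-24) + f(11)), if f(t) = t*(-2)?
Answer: 4092 + 4464*I ≈ 4092.0 + 4464.0*I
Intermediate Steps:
f(t) = -2*t
T = 16 (T = (0 + 4)² = 4² = 16)
(T - 202)*(√((2 - 4) + 1)*(-24) + f(11)) = (16 - 202)*(√((2 - 4) + 1)*(-24) - 2*11) = -186*(√(-2 + 1)*(-24) - 22) = -186*(√(-1)*(-24) - 22) = -186*(I*(-24) - 22) = -186*(-24*I - 22) = -186*(-22 - 24*I) = 4092 + 4464*I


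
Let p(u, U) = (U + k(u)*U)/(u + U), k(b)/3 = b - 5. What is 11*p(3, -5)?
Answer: -275/2 ≈ -137.50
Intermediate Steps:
k(b) = -15 + 3*b (k(b) = 3*(b - 5) = 3*(-5 + b) = -15 + 3*b)
p(u, U) = (U + U*(-15 + 3*u))/(U + u) (p(u, U) = (U + (-15 + 3*u)*U)/(u + U) = (U + U*(-15 + 3*u))/(U + u))
11*p(3, -5) = 11*(-5*(-14 + 3*3)/(-5 + 3)) = 11*(-5*(-14 + 9)/(-2)) = 11*(-5*(-1/2)*(-5)) = 11*(-25/2) = -275/2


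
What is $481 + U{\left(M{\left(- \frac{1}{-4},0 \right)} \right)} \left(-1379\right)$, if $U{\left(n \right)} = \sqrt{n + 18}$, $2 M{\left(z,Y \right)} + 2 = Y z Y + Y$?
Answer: $481 - 1379 \sqrt{17} \approx -5204.8$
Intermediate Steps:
$M{\left(z,Y \right)} = -1 + \frac{Y}{2} + \frac{z Y^{2}}{2}$ ($M{\left(z,Y \right)} = -1 + \frac{Y z Y + Y}{2} = -1 + \frac{z Y^{2} + Y}{2} = -1 + \frac{Y + z Y^{2}}{2} = -1 + \left(\frac{Y}{2} + \frac{z Y^{2}}{2}\right) = -1 + \frac{Y}{2} + \frac{z Y^{2}}{2}$)
$U{\left(n \right)} = \sqrt{18 + n}$
$481 + U{\left(M{\left(- \frac{1}{-4},0 \right)} \right)} \left(-1379\right) = 481 + \sqrt{18 + \left(-1 + \frac{1}{2} \cdot 0 + \frac{- \frac{1}{-4} \cdot 0^{2}}{2}\right)} \left(-1379\right) = 481 + \sqrt{18 + \left(-1 + 0 + \frac{1}{2} \left(\left(-1\right) \left(- \frac{1}{4}\right)\right) 0\right)} \left(-1379\right) = 481 + \sqrt{18 + \left(-1 + 0 + \frac{1}{2} \cdot \frac{1}{4} \cdot 0\right)} \left(-1379\right) = 481 + \sqrt{18 + \left(-1 + 0 + 0\right)} \left(-1379\right) = 481 + \sqrt{18 - 1} \left(-1379\right) = 481 + \sqrt{17} \left(-1379\right) = 481 - 1379 \sqrt{17}$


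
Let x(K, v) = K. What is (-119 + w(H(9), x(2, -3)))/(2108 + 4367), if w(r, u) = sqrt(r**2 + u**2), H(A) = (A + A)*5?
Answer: -17/925 + 2*sqrt(2026)/6475 ≈ -0.0044753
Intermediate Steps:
H(A) = 10*A (H(A) = (2*A)*5 = 10*A)
(-119 + w(H(9), x(2, -3)))/(2108 + 4367) = (-119 + sqrt((10*9)**2 + 2**2))/(2108 + 4367) = (-119 + sqrt(90**2 + 4))/6475 = (-119 + sqrt(8100 + 4))*(1/6475) = (-119 + sqrt(8104))*(1/6475) = (-119 + 2*sqrt(2026))*(1/6475) = -17/925 + 2*sqrt(2026)/6475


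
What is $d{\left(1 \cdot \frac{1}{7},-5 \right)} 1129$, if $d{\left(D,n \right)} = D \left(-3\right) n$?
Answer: $\frac{16935}{7} \approx 2419.3$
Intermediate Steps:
$d{\left(D,n \right)} = - 3 D n$
$d{\left(1 \cdot \frac{1}{7},-5 \right)} 1129 = \left(-3\right) 1 \cdot \frac{1}{7} \left(-5\right) 1129 = \left(-3\right) \frac{1}{7} \left(-5\right) 1129 = \frac{15}{7} \cdot 1129 = \frac{16935}{7}$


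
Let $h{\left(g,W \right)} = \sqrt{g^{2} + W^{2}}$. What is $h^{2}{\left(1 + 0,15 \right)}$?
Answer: $226$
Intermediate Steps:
$h{\left(g,W \right)} = \sqrt{W^{2} + g^{2}}$
$h^{2}{\left(1 + 0,15 \right)} = \left(\sqrt{15^{2} + \left(1 + 0\right)^{2}}\right)^{2} = \left(\sqrt{225 + 1^{2}}\right)^{2} = \left(\sqrt{225 + 1}\right)^{2} = \left(\sqrt{226}\right)^{2} = 226$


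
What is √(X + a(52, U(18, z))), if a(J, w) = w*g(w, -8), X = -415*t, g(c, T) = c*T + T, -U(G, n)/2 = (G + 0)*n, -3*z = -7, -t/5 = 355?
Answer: √680849 ≈ 825.14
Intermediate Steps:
t = -1775 (t = -5*355 = -1775)
z = 7/3 (z = -⅓*(-7) = 7/3 ≈ 2.3333)
U(G, n) = -2*G*n (U(G, n) = -2*(G + 0)*n = -2*G*n)
g(c, T) = T + T*c (g(c, T) = T*c + T = T + T*c)
X = 736625 (X = -415*(-1775) = 736625)
a(J, w) = w*(-8 - 8*w) (a(J, w) = w*(-8*(1 + w)) = w*(-8 - 8*w))
√(X + a(52, U(18, z))) = √(736625 + 8*(-2*18*7/3)*(-1 - (-2)*18*7/3)) = √(736625 + 8*(-84)*(-1 - 1*(-84))) = √(736625 + 8*(-84)*(-1 + 84)) = √(736625 + 8*(-84)*83) = √(736625 - 55776) = √680849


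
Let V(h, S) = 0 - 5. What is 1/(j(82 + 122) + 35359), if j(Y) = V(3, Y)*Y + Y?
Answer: 1/34543 ≈ 2.8949e-5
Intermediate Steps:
V(h, S) = -5
j(Y) = -4*Y (j(Y) = -5*Y + Y = -4*Y)
1/(j(82 + 122) + 35359) = 1/(-4*(82 + 122) + 35359) = 1/(-4*204 + 35359) = 1/(-816 + 35359) = 1/34543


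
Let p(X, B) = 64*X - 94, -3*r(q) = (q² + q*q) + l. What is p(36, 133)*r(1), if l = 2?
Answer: -8840/3 ≈ -2946.7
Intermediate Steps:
r(q) = -⅔ - 2*q²/3 (r(q) = -((q² + q*q) + 2)/3 = -((q² + q²) + 2)/3 = -(2*q² + 2)/3 = -(2 + 2*q²)/3 = -⅔ - 2*q²/3)
p(X, B) = -94 + 64*X
p(36, 133)*r(1) = (-94 + 64*36)*(-⅔ - ⅔*1²) = (-94 + 2304)*(-⅔ - ⅔*1) = 2210*(-⅔ - ⅔) = 2210*(-4/3) = -8840/3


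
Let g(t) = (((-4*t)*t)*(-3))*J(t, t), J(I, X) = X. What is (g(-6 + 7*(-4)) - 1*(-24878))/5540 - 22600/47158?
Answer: -1059699183/13062766 ≈ -81.124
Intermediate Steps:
g(t) = 12*t³ (g(t) = (((-4*t)*t)*(-3))*t = (-4*t²*(-3))*t = (12*t²)*t = 12*t³)
(g(-6 + 7*(-4)) - 1*(-24878))/5540 - 22600/47158 = (12*(-6 + 7*(-4))³ - 1*(-24878))/5540 - 22600/47158 = (12*(-6 - 28)³ + 24878)*(1/5540) - 22600*1/47158 = (12*(-34)³ + 24878)*(1/5540) - 11300/23579 = (12*(-39304) + 24878)*(1/5540) - 11300/23579 = (-471648 + 24878)*(1/5540) - 11300/23579 = -446770*1/5540 - 11300/23579 = -44677/554 - 11300/23579 = -1059699183/13062766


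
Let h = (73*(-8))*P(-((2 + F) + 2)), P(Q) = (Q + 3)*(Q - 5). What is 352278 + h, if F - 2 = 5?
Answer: 277526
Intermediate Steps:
F = 7 (F = 2 + 5 = 7)
P(Q) = (-5 + Q)*(3 + Q) (P(Q) = (3 + Q)*(-5 + Q) = (-5 + Q)*(3 + Q))
h = -74752 (h = (73*(-8))*(-15 + (-((2 + 7) + 2))**2 - (-2)*((2 + 7) + 2)) = -584*(-15 + (-(9 + 2))**2 - (-2)*(9 + 2)) = -584*(-15 + (-1*11)**2 - (-2)*11) = -584*(-15 + (-11)**2 - 2*(-11)) = -584*(-15 + 121 + 22) = -584*128 = -74752)
352278 + h = 352278 - 74752 = 277526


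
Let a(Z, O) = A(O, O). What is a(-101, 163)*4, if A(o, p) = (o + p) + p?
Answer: 1956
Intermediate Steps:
A(o, p) = o + 2*p
a(Z, O) = 3*O (a(Z, O) = O + 2*O = 3*O)
a(-101, 163)*4 = (3*163)*4 = 489*4 = 1956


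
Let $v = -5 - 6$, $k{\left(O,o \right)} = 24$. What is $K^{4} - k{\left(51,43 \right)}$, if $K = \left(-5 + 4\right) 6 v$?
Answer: $18974712$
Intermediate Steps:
$v = -11$ ($v = -5 - 6 = -11$)
$K = 66$ ($K = \left(-5 + 4\right) 6 \left(-11\right) = \left(-1\right) 6 \left(-11\right) = \left(-6\right) \left(-11\right) = 66$)
$K^{4} - k{\left(51,43 \right)} = 66^{4} - 24 = 18974736 - 24 = 18974712$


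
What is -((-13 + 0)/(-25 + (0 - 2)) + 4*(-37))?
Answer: 3983/27 ≈ 147.52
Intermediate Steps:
-((-13 + 0)/(-25 + (0 - 2)) + 4*(-37)) = -(-13/(-25 - 2) - 148) = -(-13/(-27) - 148) = -(-13*(-1/27) - 148) = -(13/27 - 148) = -1*(-3983/27) = 3983/27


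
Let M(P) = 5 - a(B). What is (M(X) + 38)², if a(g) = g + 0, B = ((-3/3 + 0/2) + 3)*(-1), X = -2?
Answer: 2025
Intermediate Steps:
B = -2 (B = ((-3*⅓ + 0*(½)) + 3)*(-1) = ((-1 + 0) + 3)*(-1) = (-1 + 3)*(-1) = 2*(-1) = -2)
a(g) = g
M(P) = 7 (M(P) = 5 - 1*(-2) = 5 + 2 = 7)
(M(X) + 38)² = (7 + 38)² = 45² = 2025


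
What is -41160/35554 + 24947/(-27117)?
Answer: -1001550679/482058909 ≈ -2.0777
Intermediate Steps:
-41160/35554 + 24947/(-27117) = -41160*1/35554 + 24947*(-1/27117) = -20580/17777 - 24947/27117 = -1001550679/482058909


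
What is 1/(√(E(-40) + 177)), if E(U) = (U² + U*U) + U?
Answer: √3337/3337 ≈ 0.017311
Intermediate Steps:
E(U) = U + 2*U² (E(U) = (U² + U²) + U = 2*U² + U = U + 2*U²)
1/(√(E(-40) + 177)) = 1/(√(-40*(1 + 2*(-40)) + 177)) = 1/(√(-40*(1 - 80) + 177)) = 1/(√(-40*(-79) + 177)) = 1/(√(3160 + 177)) = 1/(√3337) = √3337/3337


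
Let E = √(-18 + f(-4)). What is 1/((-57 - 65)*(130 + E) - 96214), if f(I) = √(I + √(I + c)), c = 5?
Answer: -1/(112074 + 122*√(-18 + I*√3)) ≈ -8.9205e-6 + 4.1237e-8*I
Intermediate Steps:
f(I) = √(I + √(5 + I)) (f(I) = √(I + √(I + 5)) = √(I + √(5 + I)))
E = √(-18 + I*√3) (E = √(-18 + √(-4 + √(5 - 4))) = √(-18 + √(-4 + √1)) = √(-18 + √(-4 + 1)) = √(-18 + √(-3)) = √(-18 + I*√3) ≈ 0.20389 + 4.2475*I)
1/((-57 - 65)*(130 + E) - 96214) = 1/((-57 - 65)*(130 + √(-18 + I*√3)) - 96214) = 1/(-122*(130 + √(-18 + I*√3)) - 96214) = 1/((-15860 - 122*√(-18 + I*√3)) - 96214) = 1/(-112074 - 122*√(-18 + I*√3))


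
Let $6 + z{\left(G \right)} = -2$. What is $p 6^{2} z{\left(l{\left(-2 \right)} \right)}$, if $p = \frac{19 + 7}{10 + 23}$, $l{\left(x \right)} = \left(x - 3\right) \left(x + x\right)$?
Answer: $- \frac{2496}{11} \approx -226.91$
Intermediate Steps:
$l{\left(x \right)} = 2 x \left(-3 + x\right)$ ($l{\left(x \right)} = \left(-3 + x\right) 2 x = 2 x \left(-3 + x\right)$)
$p = \frac{26}{33} \approx 0.78788$
$z{\left(G \right)} = -8$ ($z{\left(G \right)} = -6 - 2 = -8$)
$p 6^{2} z{\left(l{\left(-2 \right)} \right)} = \frac{26 \cdot 6^{2}}{33} \left(-8\right) = \frac{26}{33} \cdot 36 \left(-8\right) = \frac{312}{11} \left(-8\right) = - \frac{2496}{11}$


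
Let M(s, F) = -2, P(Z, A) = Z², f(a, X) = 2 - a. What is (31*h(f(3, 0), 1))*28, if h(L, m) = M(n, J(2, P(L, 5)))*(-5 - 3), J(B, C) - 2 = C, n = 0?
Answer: 13888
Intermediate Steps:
J(B, C) = 2 + C
h(L, m) = 16 (h(L, m) = -2*(-5 - 3) = -2*(-8) = 16)
(31*h(f(3, 0), 1))*28 = (31*16)*28 = 496*28 = 13888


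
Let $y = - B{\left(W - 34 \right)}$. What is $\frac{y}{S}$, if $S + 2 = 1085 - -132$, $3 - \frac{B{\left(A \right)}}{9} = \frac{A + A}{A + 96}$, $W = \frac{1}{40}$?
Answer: $- \frac{1129}{37215} \approx -0.030337$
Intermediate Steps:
$W = \frac{1}{40} \approx 0.025$
$B{\left(A \right)} = 27 - \frac{18 A}{96 + A}$ ($B{\left(A \right)} = 27 - 9 \frac{A + A}{A + 96} = 27 - 9 \frac{2 A}{96 + A} = 27 - \frac{18 A}{96 + A}$)
$y = - \frac{30483}{827}$ ($y = - \frac{9 \left(288 + \left(\frac{1}{40} - 34\right)\right)}{96 + \left(\frac{1}{40} - 34\right)} = - \frac{9 \left(288 - \frac{1359}{40}\right)}{96 - \frac{1359}{40}} = - \frac{9 \cdot 10161}{\frac{2481}{40} \cdot 40} = - \frac{9 \cdot 40 \cdot 10161}{2481 \cdot 40} = \left(-1\right) \frac{30483}{827} = - \frac{30483}{827} \approx -36.86$)
$S = 1215$ ($S = -2 + \left(1085 - -132\right) = -2 + \left(1085 + 132\right) = -2 + 1217 = 1215$)
$\frac{y}{S} = - \frac{30483}{827 \cdot 1215} = \left(- \frac{30483}{827}\right) \frac{1}{1215} = - \frac{1129}{37215}$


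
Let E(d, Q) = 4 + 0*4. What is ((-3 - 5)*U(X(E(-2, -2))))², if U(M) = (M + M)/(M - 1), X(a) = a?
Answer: 4096/9 ≈ 455.11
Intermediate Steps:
E(d, Q) = 4 (E(d, Q) = 4 + 0 = 4)
U(M) = 2*M/(-1 + M) (U(M) = (2*M)/(-1 + M) = 2*M/(-1 + M))
((-3 - 5)*U(X(E(-2, -2))))² = ((-3 - 5)*(2*4/(-1 + 4)))² = (-16*4/3)² = (-8*8/3)² = (-64/3)² = 4096/9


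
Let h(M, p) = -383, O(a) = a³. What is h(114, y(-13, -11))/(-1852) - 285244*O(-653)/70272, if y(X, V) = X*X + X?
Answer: 9193419159875597/8133984 ≈ 1.1302e+9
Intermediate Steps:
y(X, V) = X + X² (y(X, V) = X² + X = X + X²)
h(114, y(-13, -11))/(-1852) - 285244*O(-653)/70272 = -383/(-1852) - 285244/(70272/((-653)³)) = -383*(-1/1852) - 285244/(70272/(-278445077)) = 383/1852 - 285244/(70272*(-1/278445077)) = 383/1852 - 285244/(-70272/278445077) = 383/1852 - 285244*(-278445077/70272) = 383/1852 + 19856196885947/17568 = 9193419159875597/8133984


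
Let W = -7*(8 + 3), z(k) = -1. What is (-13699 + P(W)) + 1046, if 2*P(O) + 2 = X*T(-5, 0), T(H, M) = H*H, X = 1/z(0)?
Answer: -25333/2 ≈ -12667.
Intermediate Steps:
X = -1 (X = 1/(-1) = -1)
T(H, M) = H²
W = -77 (W = -7*11 = -77)
P(O) = -27/2 (P(O) = -1 + (-1*(-5)²)/2 = -1 + (-1*25)/2 = -1 + (½)*(-25) = -1 - 25/2 = -27/2)
(-13699 + P(W)) + 1046 = (-13699 - 27/2) + 1046 = -27425/2 + 1046 = -25333/2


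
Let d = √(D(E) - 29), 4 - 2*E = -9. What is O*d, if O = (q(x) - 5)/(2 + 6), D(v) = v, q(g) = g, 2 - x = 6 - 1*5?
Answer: -3*I*√10/4 ≈ -2.3717*I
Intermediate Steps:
x = 1 (x = 2 - (6 - 1*5) = 2 - (6 - 5) = 2 - 1*1 = 2 - 1 = 1)
E = 13/2 (E = 2 - ½*(-9) = 2 + 9/2 = 13/2 ≈ 6.5000)
O = -½ (O = (1 - 5)/(2 + 6) = -4/8 = -4*⅛ = -½ ≈ -0.50000)
d = 3*I*√10/2 (d = √(13/2 - 29) = √(-45/2) = 3*I*√10/2 ≈ 4.7434*I)
O*d = -3*I*√10/4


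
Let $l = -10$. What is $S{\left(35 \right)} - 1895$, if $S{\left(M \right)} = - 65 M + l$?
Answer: $-4180$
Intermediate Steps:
$S{\left(M \right)} = -10 - 65 M$ ($S{\left(M \right)} = - 65 M - 10 = -10 - 65 M$)
$S{\left(35 \right)} - 1895 = \left(-10 - 2275\right) - 1895 = -2285 - 1895 = -4180$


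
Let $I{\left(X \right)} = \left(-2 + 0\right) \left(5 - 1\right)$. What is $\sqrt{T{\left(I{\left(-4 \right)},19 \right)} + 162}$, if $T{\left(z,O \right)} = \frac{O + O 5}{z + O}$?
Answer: $\frac{2 \sqrt{5214}}{11} \approx 13.129$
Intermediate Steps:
$I{\left(X \right)} = -8$ ($I{\left(X \right)} = \left(-2\right) 4 = -8$)
$T{\left(z,O \right)} = \frac{6 O}{O + z}$ ($T{\left(z,O \right)} = \frac{O + 5 O}{O + z} = \frac{6 O}{O + z}$)
$\sqrt{T{\left(I{\left(-4 \right)},19 \right)} + 162} = \sqrt{6 \cdot 19 \frac{1}{19 - 8} + 162} = \sqrt{6 \cdot 19 \cdot \frac{1}{11} + 162} = \sqrt{\frac{114}{11} + 162} = \sqrt{\frac{1896}{11}} = \frac{2 \sqrt{5214}}{11}$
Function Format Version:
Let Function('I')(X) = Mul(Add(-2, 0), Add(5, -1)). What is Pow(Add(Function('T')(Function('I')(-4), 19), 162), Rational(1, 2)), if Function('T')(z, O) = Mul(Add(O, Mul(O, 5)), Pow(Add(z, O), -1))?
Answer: Mul(Rational(2, 11), Pow(5214, Rational(1, 2))) ≈ 13.129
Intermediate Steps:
Function('I')(X) = -8 (Function('I')(X) = Mul(-2, 4) = -8)
Function('T')(z, O) = Mul(6, O, Pow(Add(O, z), -1)) (Function('T')(z, O) = Mul(Add(O, Mul(5, O)), Pow(Add(O, z), -1)) = Mul(Mul(6, O), Pow(Add(O, z), -1)) = Mul(6, O, Pow(Add(O, z), -1)))
Pow(Add(Function('T')(Function('I')(-4), 19), 162), Rational(1, 2)) = Pow(Add(Mul(6, 19, Pow(Add(19, -8), -1)), 162), Rational(1, 2)) = Pow(Add(Mul(6, 19, Pow(11, -1)), 162), Rational(1, 2)) = Pow(Add(Mul(6, 19, Rational(1, 11)), 162), Rational(1, 2)) = Pow(Add(Rational(114, 11), 162), Rational(1, 2)) = Pow(Rational(1896, 11), Rational(1, 2)) = Mul(Rational(2, 11), Pow(5214, Rational(1, 2)))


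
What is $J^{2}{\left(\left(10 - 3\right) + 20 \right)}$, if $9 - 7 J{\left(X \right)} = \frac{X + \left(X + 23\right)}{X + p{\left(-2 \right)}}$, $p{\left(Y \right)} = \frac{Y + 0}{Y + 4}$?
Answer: $\frac{24649}{33124} \approx 0.74414$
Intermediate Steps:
$p{\left(Y \right)} = \frac{Y}{4 + Y}$
$J{\left(X \right)} = \frac{9}{7} - \frac{23 + 2 X}{7 \left(-1 + X\right)}$ ($J{\left(X \right)} = \frac{9}{7} - \frac{\left(X + \left(X + 23\right)\right) \frac{1}{X - \frac{2}{4 - 2}}}{7} = \frac{9}{7} - \frac{\left(X + \left(23 + X\right)\right) \frac{1}{X - \frac{2}{2}}}{7} = \frac{9}{7} - \frac{\left(23 + 2 X\right) \frac{1}{X - 1}}{7} = \frac{9}{7} - \frac{\left(23 + 2 X\right) \frac{1}{-1 + X}}{7} = \frac{9}{7} - \frac{\frac{1}{-1 + X} \left(23 + 2 X\right)}{7} = \frac{9}{7} - \frac{23 + 2 X}{7 \left(-1 + X\right)}$)
$J^{2}{\left(\left(10 - 3\right) + 20 \right)} = \left(\frac{- \frac{32}{7} + \left(\left(10 - 3\right) + 20\right)}{-1 + \left(\left(10 - 3\right) + 20\right)}\right)^{2} = \left(\frac{- \frac{32}{7} + \left(7 + 20\right)}{-1 + \left(7 + 20\right)}\right)^{2} = \left(\frac{- \frac{32}{7} + 27}{-1 + 27}\right)^{2} = \left(\frac{1}{26} \cdot \frac{157}{7}\right)^{2} = \left(\frac{157}{182}\right)^{2} = \frac{24649}{33124}$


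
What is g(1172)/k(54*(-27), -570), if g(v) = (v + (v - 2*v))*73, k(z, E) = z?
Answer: 0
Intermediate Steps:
g(v) = 0 (g(v) = (v - v)*73 = 0*73 = 0)
g(1172)/k(54*(-27), -570) = 0/((54*(-27))) = 0/(-1458) = 0*(-1/1458) = 0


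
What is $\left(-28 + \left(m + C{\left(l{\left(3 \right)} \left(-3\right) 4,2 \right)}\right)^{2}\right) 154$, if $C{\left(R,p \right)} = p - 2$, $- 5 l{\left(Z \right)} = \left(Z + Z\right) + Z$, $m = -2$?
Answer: $-3696$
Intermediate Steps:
$l{\left(Z \right)} = - \frac{3 Z}{5}$ ($l{\left(Z \right)} = - \frac{\left(Z + Z\right) + Z}{5} = - \frac{2 Z + Z}{5} = - \frac{3 Z}{5}$)
$C{\left(R,p \right)} = -2 + p$
$\left(-28 + \left(m + C{\left(l{\left(3 \right)} \left(-3\right) 4,2 \right)}\right)^{2}\right) 154 = \left(-28 + \left(-2 + \left(-2 + 2\right)\right)^{2}\right) 154 = \left(-28 + \left(-2 + 0\right)^{2}\right) 154 = \left(-28 + \left(-2\right)^{2}\right) 154 = \left(-28 + 4\right) 154 = \left(-24\right) 154 = -3696$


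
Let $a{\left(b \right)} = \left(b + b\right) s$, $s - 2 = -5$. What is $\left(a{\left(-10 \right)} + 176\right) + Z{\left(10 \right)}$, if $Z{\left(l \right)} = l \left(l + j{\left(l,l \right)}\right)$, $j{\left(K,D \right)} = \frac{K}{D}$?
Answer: $346$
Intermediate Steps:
$s = -3$ ($s = 2 - 5 = -3$)
$a{\left(b \right)} = - 6 b$ ($a{\left(b \right)} = \left(b + b\right) \left(-3\right) = 2 b \left(-3\right) = - 6 b$)
$Z{\left(l \right)} = l \left(1 + l\right)$ ($Z{\left(l \right)} = l \left(l + \frac{l}{l}\right) = l \left(l + 1\right) = l \left(1 + l\right)$)
$\left(a{\left(-10 \right)} + 176\right) + Z{\left(10 \right)} = \left(\left(-6\right) \left(-10\right) + 176\right) + 10 \left(1 + 10\right) = \left(60 + 176\right) + 10 \cdot 11 = 236 + 110 = 346$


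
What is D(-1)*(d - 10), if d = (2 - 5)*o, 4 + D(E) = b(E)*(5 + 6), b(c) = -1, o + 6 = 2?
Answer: -30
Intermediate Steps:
o = -4 (o = -6 + 2 = -4)
D(E) = -15 (D(E) = -4 - (5 + 6) = -4 - 1*11 = -4 - 11 = -15)
d = 12 (d = (2 - 5)*(-4) = -3*(-4) = 12)
D(-1)*(d - 10) = -15*(12 - 10) = -15*2 = -30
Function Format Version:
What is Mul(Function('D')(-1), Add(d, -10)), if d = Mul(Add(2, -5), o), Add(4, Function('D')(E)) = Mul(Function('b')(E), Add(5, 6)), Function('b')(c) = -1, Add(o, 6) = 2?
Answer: -30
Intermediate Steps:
o = -4 (o = Add(-6, 2) = -4)
Function('D')(E) = -15 (Function('D')(E) = Add(-4, Mul(-1, Add(5, 6))) = Add(-4, Mul(-1, 11)) = Add(-4, -11) = -15)
d = 12 (d = Mul(Add(2, -5), -4) = Mul(-3, -4) = 12)
Mul(Function('D')(-1), Add(d, -10)) = Mul(-15, Add(12, -10)) = Mul(-15, 2) = -30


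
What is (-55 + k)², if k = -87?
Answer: 20164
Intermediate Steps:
(-55 + k)² = (-55 - 87)² = (-142)² = 20164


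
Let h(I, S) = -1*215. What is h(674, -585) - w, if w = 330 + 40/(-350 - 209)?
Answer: -304615/559 ≈ -544.93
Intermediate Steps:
h(I, S) = -215
w = 184430/559 (w = 330 + 40/(-559) = 330 + 40*(-1/559) = 330 - 40/559 = 184430/559 ≈ 329.93)
h(674, -585) - w = -215 - 1*184430/559 = -215 - 184430/559 = -304615/559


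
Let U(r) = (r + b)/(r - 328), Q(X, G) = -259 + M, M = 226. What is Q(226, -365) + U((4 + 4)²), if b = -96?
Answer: -1085/33 ≈ -32.879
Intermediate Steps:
Q(X, G) = -33 (Q(X, G) = -259 + 226 = -33)
U(r) = (-96 + r)/(-328 + r) (U(r) = (r - 96)/(r - 328) = (-96 + r)/(-328 + r))
Q(226, -365) + U((4 + 4)²) = -33 + (-96 + (4 + 4)²)/(-328 + (4 + 4)²) = -33 + (-96 + 8²)/(-328 + 8²) = -33 + (-96 + 64)/(-328 + 64) = -33 - 32/(-264) = -33 - 1/264*(-32) = -33 + 4/33 = -1085/33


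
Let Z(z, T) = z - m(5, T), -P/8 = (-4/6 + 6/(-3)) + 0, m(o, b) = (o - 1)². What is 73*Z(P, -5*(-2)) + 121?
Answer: 1531/3 ≈ 510.33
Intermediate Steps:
m(o, b) = (-1 + o)²
P = 64/3 (P = -8*((-4/6 + 6/(-3)) + 0) = -8*((-4*⅙ + 6*(-⅓)) + 0) = -8*((-⅔ - 2) + 0) = -8*(-8/3 + 0) = -8*(-8/3) = 64/3 ≈ 21.333)
Z(z, T) = -16 + z (Z(z, T) = z - (-1 + 5)² = z - 1*4² = z - 1*16 = z - 16 = -16 + z)
73*Z(P, -5*(-2)) + 121 = 73*(-16 + 64/3) + 121 = 73*(16/3) + 121 = 1168/3 + 121 = 1531/3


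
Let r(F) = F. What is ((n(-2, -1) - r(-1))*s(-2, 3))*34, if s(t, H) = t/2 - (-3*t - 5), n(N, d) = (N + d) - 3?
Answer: 340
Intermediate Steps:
n(N, d) = -3 + N + d
s(t, H) = 5 + 7*t/2 (s(t, H) = t*(½) - (-5 - 3*t) = t/2 + (5 + 3*t) = 5 + 7*t/2)
((n(-2, -1) - r(-1))*s(-2, 3))*34 = (((-3 - 2 - 1) - 1*(-1))*(5 + (7/2)*(-2)))*34 = ((-6 + 1)*(5 - 7))*34 = -5*(-2)*34 = 10*34 = 340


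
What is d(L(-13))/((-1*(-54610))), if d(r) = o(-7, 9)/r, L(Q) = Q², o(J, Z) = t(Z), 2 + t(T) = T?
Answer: 7/9229090 ≈ 7.5847e-7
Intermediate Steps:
t(T) = -2 + T
o(J, Z) = -2 + Z
d(r) = 7/r (d(r) = (-2 + 9)/r = 7/r)
d(L(-13))/((-1*(-54610))) = (7/((-13)²))/((-1*(-54610))) = (7/169)/54610 = (7*(1/169))*(1/54610) = (7/169)*(1/54610) = 7/9229090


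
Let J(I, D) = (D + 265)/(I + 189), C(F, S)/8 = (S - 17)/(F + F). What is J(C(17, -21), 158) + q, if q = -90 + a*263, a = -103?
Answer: -83187728/3061 ≈ -27177.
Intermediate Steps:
C(F, S) = 4*(-17 + S)/F (C(F, S) = 8*((S - 17)/(F + F)) = 8*((-17 + S)/((2*F))) = 8*((-17 + S)*(1/(2*F))) = 8*((-17 + S)/(2*F)) = 4*(-17 + S)/F)
q = -27179 (q = -90 - 103*263 = -90 - 27089 = -27179)
J(I, D) = (265 + D)/(189 + I)
J(C(17, -21), 158) + q = (265 + 158)/(189 + 4*(-17 - 21)/17) - 27179 = 423/(189 + 4*(1/17)*(-38)) - 27179 = 423/(189 - 152/17) - 27179 = 423/(3061/17) - 27179 = (17/3061)*423 - 27179 = 7191/3061 - 27179 = -83187728/3061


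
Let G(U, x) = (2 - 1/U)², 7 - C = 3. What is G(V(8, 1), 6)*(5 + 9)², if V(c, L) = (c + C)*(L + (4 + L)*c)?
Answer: 47348161/60516 ≈ 782.41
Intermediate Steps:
C = 4 (C = 7 - 1*3 = 7 - 3 = 4)
V(c, L) = (4 + c)*(L + c*(4 + L)) (V(c, L) = (c + 4)*(L + (4 + L)*c) = (4 + c)*(L + c*(4 + L)))
G(V(8, 1), 6)*(5 + 9)² = ((-1 + 2*(4*1 + 4*8² + 16*8 + 1*8² + 5*1*8))²/(4*1 + 4*8² + 16*8 + 1*8² + 5*1*8)²)*(5 + 9)² = ((-1 + 2*(4 + 4*64 + 128 + 1*64 + 40))²/(4 + 4*64 + 128 + 1*64 + 40)²)*14² = ((-1 + 2*(4 + 256 + 128 + 64 + 40))²/(4 + 256 + 128 + 64 + 40)²)*196 = ((-1 + 2*492)²/492²)*196 = ((-1 + 984)²/242064)*196 = ((1/242064)*983²)*196 = ((1/242064)*966289)*196 = (966289/242064)*196 = 47348161/60516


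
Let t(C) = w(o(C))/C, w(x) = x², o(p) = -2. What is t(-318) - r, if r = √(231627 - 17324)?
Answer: -2/159 - 31*√223 ≈ -462.94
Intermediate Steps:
r = 31*√223 (r = √214303 = 31*√223 ≈ 462.93)
t(C) = 4/C (t(C) = (-2)²/C = 4/C)
t(-318) - r = 4/(-318) - 31*√223 = 4*(-1/318) - 31*√223 = -2/159 - 31*√223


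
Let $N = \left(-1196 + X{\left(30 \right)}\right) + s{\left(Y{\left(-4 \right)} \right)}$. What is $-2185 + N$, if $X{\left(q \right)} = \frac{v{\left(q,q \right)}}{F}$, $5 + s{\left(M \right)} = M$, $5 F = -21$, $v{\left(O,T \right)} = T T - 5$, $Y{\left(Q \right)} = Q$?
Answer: $- \frac{75665}{21} \approx -3603.1$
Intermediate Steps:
$v{\left(O,T \right)} = -5 + T^{2}$ ($v{\left(O,T \right)} = T^{2} - 5 = -5 + T^{2}$)
$F = - \frac{21}{5}$ ($F = \frac{1}{5} \left(-21\right) = - \frac{21}{5} \approx -4.2$)
$s{\left(M \right)} = -5 + M$
$X{\left(q \right)} = \frac{25}{21} - \frac{5 q^{2}}{21}$ ($X{\left(q \right)} = \frac{-5 + q^{2}}{- \frac{21}{5}} = \left(-5 + q^{2}\right) \left(- \frac{5}{21}\right) = \frac{25}{21} - \frac{5 q^{2}}{21}$)
$N = - \frac{29780}{21}$ ($N = \left(-1196 + \left(\frac{25}{21} - \frac{5 \cdot 30^{2}}{21}\right)\right) - 9 = \left(-1196 + \left(\frac{25}{21} - \frac{1500}{7}\right)\right) - 9 = \left(-1196 - \frac{4475}{21}\right) - 9 = - \frac{29591}{21} - 9 = - \frac{29780}{21} \approx -1418.1$)
$-2185 + N = -2185 - \frac{29780}{21} = - \frac{75665}{21}$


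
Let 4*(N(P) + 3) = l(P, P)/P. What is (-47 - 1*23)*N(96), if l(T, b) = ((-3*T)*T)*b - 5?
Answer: 92937775/192 ≈ 4.8405e+5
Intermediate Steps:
l(T, b) = -5 - 3*b*T² (l(T, b) = (-3*T²)*b - 5 = -3*b*T² - 5 = -5 - 3*b*T²)
N(P) = -3 + (-5 - 3*P³)/(4*P) (N(P) = -3 + ((-5 - 3*P*P²)/P)/4 = -3 + ((-5 - 3*P³)/P)/4 = -3 + (-5 - 3*P³)/(4*P))
(-47 - 1*23)*N(96) = (-47 - 1*23)*((¼)*(-5 - 12*96 - 3*96³)/96) = (-47 - 23)*((¼)*(1/96)*(-5 - 1152 - 3*884736)) = -35*(-5 - 1152 - 2654208)/(2*96) = -35*(-2655365)/(2*96) = -70*(-2655365/384) = 92937775/192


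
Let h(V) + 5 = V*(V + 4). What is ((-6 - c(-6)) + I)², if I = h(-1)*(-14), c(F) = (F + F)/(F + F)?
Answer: 11025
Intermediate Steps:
c(F) = 1 (c(F) = (2*F)/((2*F)) = (2*F)*(1/(2*F)) = 1)
h(V) = -5 + V*(4 + V) (h(V) = -5 + V*(V + 4) = -5 + V*(4 + V))
I = 112 (I = (-5 + (-1)² + 4*(-1))*(-14) = (-5 + 1 - 4)*(-14) = -8*(-14) = 112)
((-6 - c(-6)) + I)² = ((-6 - 1*1) + 112)² = ((-6 - 1) + 112)² = (-7 + 112)² = 105² = 11025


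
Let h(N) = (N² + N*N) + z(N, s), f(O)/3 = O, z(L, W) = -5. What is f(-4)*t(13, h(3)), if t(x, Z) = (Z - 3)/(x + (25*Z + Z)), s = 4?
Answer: -40/117 ≈ -0.34188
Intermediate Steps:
f(O) = 3*O
h(N) = -5 + 2*N² (h(N) = (N² + N*N) - 5 = (N² + N²) - 5 = 2*N² - 5 = -5 + 2*N²)
t(x, Z) = (-3 + Z)/(x + 26*Z)
f(-4)*t(13, h(3)) = (3*(-4))*((-3 + (-5 + 2*3²))/(13 + 26*(-5 + 2*3²))) = -12*(-3 + (-5 + 2*9))/(13 + 26*(-5 + 2*9)) = -12*(-3 + (-5 + 18))/(13 + 26*(-5 + 18)) = -12*(-3 + 13)/(13 + 26*13) = -12*10/(13 + 338) = -12*10/351 = -40/117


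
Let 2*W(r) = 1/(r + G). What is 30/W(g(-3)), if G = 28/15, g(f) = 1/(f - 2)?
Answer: 100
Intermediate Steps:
g(f) = 1/(-2 + f)
G = 28/15 (G = 28*(1/15) = 28/15 ≈ 1.8667)
W(r) = 1/(2*(28/15 + r)) (W(r) = 1/(2*(r + 28/15)) = 1/(2*(28/15 + r)))
30/W(g(-3)) = 30/((15/(2*(28 + 15/(-2 - 3))))) = 30/((15/(2*(28 + 15/(-5))))) = 30/((15/(2*(28 + 15*(-1/5))))) = 30/((15/(2*(28 - 3)))) = 30/(((15/2)/25)) = 30/(((15/2)*(1/25))) = 30/(3/10) = 30*(10/3) = 100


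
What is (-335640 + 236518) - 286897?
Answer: -386019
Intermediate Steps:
(-335640 + 236518) - 286897 = -99122 - 286897 = -386019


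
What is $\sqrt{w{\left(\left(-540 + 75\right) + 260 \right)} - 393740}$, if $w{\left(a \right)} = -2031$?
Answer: $i \sqrt{395771} \approx 629.1 i$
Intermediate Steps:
$\sqrt{w{\left(\left(-540 + 75\right) + 260 \right)} - 393740} = \sqrt{-2031 - 393740} = \sqrt{-395771} = i \sqrt{395771}$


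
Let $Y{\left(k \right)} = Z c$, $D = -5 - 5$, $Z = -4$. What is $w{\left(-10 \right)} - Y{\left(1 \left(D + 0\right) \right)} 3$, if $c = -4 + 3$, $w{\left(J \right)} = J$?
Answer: $-22$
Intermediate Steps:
$D = -10$ ($D = -5 - 5 = -10$)
$c = -1$
$Y{\left(k \right)} = 4$ ($Y{\left(k \right)} = \left(-4\right) \left(-1\right) = 4$)
$w{\left(-10 \right)} - Y{\left(1 \left(D + 0\right) \right)} 3 = -10 - 4 \cdot 3 = -10 - 12 = -22$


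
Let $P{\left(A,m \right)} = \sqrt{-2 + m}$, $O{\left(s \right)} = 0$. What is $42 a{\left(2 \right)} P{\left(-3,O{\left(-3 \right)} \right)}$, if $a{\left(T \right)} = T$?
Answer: $84 i \sqrt{2} \approx 118.79 i$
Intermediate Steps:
$42 a{\left(2 \right)} P{\left(-3,O{\left(-3 \right)} \right)} = 42 \cdot 2 \sqrt{-2 + 0} = 84 \sqrt{-2} = 84 i \sqrt{2}$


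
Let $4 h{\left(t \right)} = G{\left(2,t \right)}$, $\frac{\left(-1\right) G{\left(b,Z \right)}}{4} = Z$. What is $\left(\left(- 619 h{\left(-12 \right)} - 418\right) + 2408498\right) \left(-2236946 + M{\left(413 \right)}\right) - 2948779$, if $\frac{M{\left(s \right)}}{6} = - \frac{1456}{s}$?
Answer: $- \frac{316840774430385}{59} \approx -5.3702 \cdot 10^{12}$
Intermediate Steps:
$G{\left(b,Z \right)} = - 4 Z$
$h{\left(t \right)} = - t$ ($h{\left(t \right)} = \frac{\left(-4\right) t}{4} = - t$)
$M{\left(s \right)} = - \frac{8736}{s}$ ($M{\left(s \right)} = 6 \left(- \frac{1456}{s}\right) = - \frac{8736}{s}$)
$\left(\left(- 619 h{\left(-12 \right)} - 418\right) + 2408498\right) \left(-2236946 + M{\left(413 \right)}\right) - 2948779 = \left(\left(- 619 \left(\left(-1\right) \left(-12\right)\right) - 418\right) + 2408498\right) \left(-2236946 - \frac{8736}{413}\right) - 2948779 = \left(\left(\left(-619\right) 12 - 418\right) + 2408498\right) \left(-2236946 - \frac{1248}{59}\right) - 2948779 = \left(\left(-7428 - 418\right) + 2408498\right) \left(-2236946 - \frac{1248}{59}\right) - 2948779 = \left(-7846 + 2408498\right) \left(- \frac{131981062}{59}\right) - 2948779 = 2400652 \left(- \frac{131981062}{59}\right) - 2948779 = - \frac{316840600452424}{59} - 2948779 = - \frac{316840774430385}{59}$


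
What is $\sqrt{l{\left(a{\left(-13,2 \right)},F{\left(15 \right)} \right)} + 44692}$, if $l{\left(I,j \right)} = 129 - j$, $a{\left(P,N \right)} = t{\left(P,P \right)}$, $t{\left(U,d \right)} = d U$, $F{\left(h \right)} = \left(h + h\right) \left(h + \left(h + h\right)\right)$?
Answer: $\sqrt{43471} \approx 208.5$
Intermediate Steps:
$F{\left(h \right)} = 6 h^{2}$ ($F{\left(h \right)} = 2 h \left(h + 2 h\right) = 2 h 3 h = 6 h^{2}$)
$t{\left(U,d \right)} = U d$
$a{\left(P,N \right)} = P^{2}$ ($a{\left(P,N \right)} = P P = P^{2}$)
$\sqrt{l{\left(a{\left(-13,2 \right)},F{\left(15 \right)} \right)} + 44692} = \sqrt{\left(129 - 6 \cdot 15^{2}\right) + 44692} = \sqrt{\left(129 - 6 \cdot 225\right) + 44692} = \sqrt{\left(129 - 1350\right) + 44692} = \sqrt{-1221 + 44692} = \sqrt{43471}$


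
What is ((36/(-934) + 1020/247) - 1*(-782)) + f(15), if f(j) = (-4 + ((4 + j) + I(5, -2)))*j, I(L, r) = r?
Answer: 113167867/115349 ≈ 981.09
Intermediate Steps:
f(j) = j*(-2 + j) (f(j) = (-4 + ((4 + j) - 2))*j = (-4 + (2 + j))*j = (-2 + j)*j = j*(-2 + j))
((36/(-934) + 1020/247) - 1*(-782)) + f(15) = ((36/(-934) + 1020/247) - 1*(-782)) + 15*(-2 + 15) = ((36*(-1/934) + 1020*(1/247)) + 782) + 15*13 = ((-18/467 + 1020/247) + 782) + 195 = (471894/115349 + 782) + 195 = 90674812/115349 + 195 = 113167867/115349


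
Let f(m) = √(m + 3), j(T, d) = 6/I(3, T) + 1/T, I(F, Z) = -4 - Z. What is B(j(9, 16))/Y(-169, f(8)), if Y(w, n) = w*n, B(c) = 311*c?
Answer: 12751*√11/217503 ≈ 0.19444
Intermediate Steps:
j(T, d) = 1/T + 6/(-4 - T) (j(T, d) = 6/(-4 - T) + 1/T = 1/T + 6/(-4 - T))
f(m) = √(3 + m)
Y(w, n) = n*w
B(j(9, 16))/Y(-169, f(8)) = (311*((4 - 5*9)/(9*(4 + 9))))/((√(3 + 8)*(-169))) = (311*((⅑)*(4 - 45)/13))/((√11*(-169))) = (311*((⅑)*(1/13)*(-41)))/((-169*√11)) = (311*(-41/117))*(-√11/1859) = -(-12751)*√11/217503 = 12751*√11/217503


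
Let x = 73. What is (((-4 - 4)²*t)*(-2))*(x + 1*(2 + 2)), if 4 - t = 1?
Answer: -29568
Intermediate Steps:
t = 3 (t = 4 - 1*1 = 4 - 1 = 3)
(((-4 - 4)²*t)*(-2))*(x + 1*(2 + 2)) = (((-4 - 4)²*3)*(-2))*(73 + 1*(2 + 2)) = (((-8)²*3)*(-2))*(73 + 1*4) = ((64*3)*(-2))*(73 + 4) = (192*(-2))*77 = -384*77 = -29568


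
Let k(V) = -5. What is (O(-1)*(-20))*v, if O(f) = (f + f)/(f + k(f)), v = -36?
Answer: 240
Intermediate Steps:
O(f) = 2*f/(-5 + f) (O(f) = (f + f)/(f - 5) = (2*f)/(-5 + f) = 2*f/(-5 + f))
(O(-1)*(-20))*v = ((2*(-1)/(-5 - 1))*(-20))*(-36) = ((2*(-1)/(-6))*(-20))*(-36) = ((2*(-1)*(-1/6))*(-20))*(-36) = ((1/3)*(-20))*(-36) = -20/3*(-36) = 240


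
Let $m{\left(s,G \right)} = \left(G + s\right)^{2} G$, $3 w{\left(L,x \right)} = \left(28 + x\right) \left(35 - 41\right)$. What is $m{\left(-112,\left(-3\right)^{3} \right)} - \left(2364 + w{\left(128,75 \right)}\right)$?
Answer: $-523825$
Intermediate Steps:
$w{\left(L,x \right)} = -56 - 2 x$ ($w{\left(L,x \right)} = \frac{\left(28 + x\right) \left(35 - 41\right)}{3} = \frac{\left(28 + x\right) \left(-6\right)}{3} = \frac{-168 - 6 x}{3} = -56 - 2 x$)
$m{\left(s,G \right)} = G \left(G + s\right)^{2}$
$m{\left(-112,\left(-3\right)^{3} \right)} - \left(2364 + w{\left(128,75 \right)}\right) = \left(-3\right)^{3} \left(\left(-3\right)^{3} - 112\right)^{2} - \left(2364 - 206\right) = - 27 \left(-27 - 112\right)^{2} - \left(2364 - 206\right) = - 27 \left(-139\right)^{2} - \left(2364 - 206\right) = \left(-27\right) 19321 - 2158 = -521667 - 2158 = -523825$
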